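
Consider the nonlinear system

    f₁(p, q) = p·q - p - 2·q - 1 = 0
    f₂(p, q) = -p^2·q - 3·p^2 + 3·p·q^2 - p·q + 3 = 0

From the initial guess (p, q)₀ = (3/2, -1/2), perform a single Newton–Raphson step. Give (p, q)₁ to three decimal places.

(-0.466, 0.899)

At (3/2, -1/2): F = (-2.250, -0.750).
Jacobian J = [[q - 1, p - 2], [-2·p·q - 6·p + 3·q^2 - q, -p^2 + 6·p·q - p]].
At the point, J = [[-1.500, -0.500], [-6.250, -8.250]] (det J = 9.250).
Solving J·Δ = −F gives Δ = (-1.966, 1.399).
Then the next iterate is (p, q)₁ = (-0.466, 0.899).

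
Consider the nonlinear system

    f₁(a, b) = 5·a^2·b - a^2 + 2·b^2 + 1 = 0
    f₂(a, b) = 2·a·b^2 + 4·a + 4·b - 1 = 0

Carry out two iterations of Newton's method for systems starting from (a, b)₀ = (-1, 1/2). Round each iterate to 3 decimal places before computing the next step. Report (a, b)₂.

(0.374, -0.206)

At (-1, 1/2): F = (3.000, -3.500).
Jacobian J = [[10·a·b - 2·a, 5·a^2 + 4·b], [2·b^2 + 4, 4·a·b + 4]].
At the point, J = [[-3.000, 7.000], [4.500, 2.000]] (det J = -37.500).
Solving J·Δ = −F gives Δ = (0.813, -0.080).
Then the next iterate is (a, b)₁ = (-0.187, 0.420).
Round to (-0.187, 0.420) and repeat: F = (1.39127, -0.13397), J = [[-0.41140, 1.85484], [4.35280, 3.68584]].
Δ = (0.561, -0.626), so (a, b)₂ = (0.374, -0.206).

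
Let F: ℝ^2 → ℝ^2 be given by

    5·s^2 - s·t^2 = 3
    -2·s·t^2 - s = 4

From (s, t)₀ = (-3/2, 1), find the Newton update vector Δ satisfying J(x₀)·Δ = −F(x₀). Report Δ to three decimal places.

At (-3/2, 1): F = (9.750, 0.500).
Jacobian J = [[10·s - t^2, -2·s·t], [-2·t^2 - 1, -4·s·t]].
At the point, J = [[-16.000, 3.000], [-3.000, 6.000]] (det J = -87.000).
Solving J·Δ = −F gives Δ = (0.655, 0.244).

(0.655, 0.244)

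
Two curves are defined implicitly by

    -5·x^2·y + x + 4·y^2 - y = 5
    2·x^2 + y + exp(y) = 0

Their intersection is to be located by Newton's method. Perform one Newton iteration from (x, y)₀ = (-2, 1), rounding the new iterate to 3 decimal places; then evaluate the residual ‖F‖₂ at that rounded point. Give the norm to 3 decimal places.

At (-2, 1): F = (-24.000, 11.71828).
Jacobian J = [[-10·x·y + 1, -5·x^2 + 8·y - 1], [4·x, exp(y) + 1]].
At the point, J = [[21.000, -13.000], [-8.000, 3.71828]] (det J = -25.91608).
Solving J·Δ = −F gives Δ = (2.435, 2.087).
Then the next iterate is (x, y)₁ = (0.435, 3.087).
Re-evaluating at (0.435, 3.087): F = (27.54559, 25.37670), so ‖F‖₂ = 37.453.

37.453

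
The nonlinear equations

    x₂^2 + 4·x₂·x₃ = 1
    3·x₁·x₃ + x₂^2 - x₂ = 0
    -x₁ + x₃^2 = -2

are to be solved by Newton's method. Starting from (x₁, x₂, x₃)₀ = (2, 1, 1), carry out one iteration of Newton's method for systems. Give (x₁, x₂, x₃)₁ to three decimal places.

(1.529, 0.824, 0.265)

At (2, 1, 1): F = (4.000, 6.000, 1.000).
Jacobian J = [[0, 2·x₂ + 4·x₃, 4·x₂], [3·x₃, 2·x₂ - 1, 3·x₁], [-1, 0, 2·x₃]].
At the point, J = [[0.000, 6.000, 4.000], [3.000, 1.000, 6.000], [-1.000, 0.000, 2.000]] (det J = -68.000).
Solving J·Δ = −F gives Δ = (-0.471, -0.176, -0.735).
Then the next iterate is (x₁, x₂, x₃)₁ = (1.529, 0.824, 0.265).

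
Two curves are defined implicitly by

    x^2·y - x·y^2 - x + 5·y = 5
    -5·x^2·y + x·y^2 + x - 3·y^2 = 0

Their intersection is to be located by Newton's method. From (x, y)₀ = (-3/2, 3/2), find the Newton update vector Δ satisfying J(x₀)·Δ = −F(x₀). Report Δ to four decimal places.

(0.6213, -0.5051)

At (-3/2, 3/2): F = (10.7500, -28.5000).
Jacobian J = [[2·x·y - y^2 - 1, x^2 - 2·x·y + 5], [-10·x·y + y^2 + 1, -5·x^2 + 2·x·y - 6·y]].
At the point, J = [[-7.7500, 11.7500], [25.7500, -24.7500]] (det J = -110.7500).
Solving J·Δ = −F gives Δ = (0.6213, -0.5051).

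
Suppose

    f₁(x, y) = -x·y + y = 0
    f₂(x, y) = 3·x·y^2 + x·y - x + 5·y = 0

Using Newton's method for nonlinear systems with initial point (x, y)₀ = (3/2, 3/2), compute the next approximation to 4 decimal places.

At (3/2, 3/2): F = (-0.7500, 18.3750).
Jacobian J = [[-y, -x + 1], [3·y^2 + y - 1, 6·x·y + x + 5]].
At the point, J = [[-1.5000, -0.5000], [7.2500, 20.0000]] (det J = -26.3750).
Solving J·Δ = −F gives Δ = (-0.2204, -0.8389).
Then the next iterate is (x, y)₁ = (1.2796, 0.6611).

(1.2796, 0.6611)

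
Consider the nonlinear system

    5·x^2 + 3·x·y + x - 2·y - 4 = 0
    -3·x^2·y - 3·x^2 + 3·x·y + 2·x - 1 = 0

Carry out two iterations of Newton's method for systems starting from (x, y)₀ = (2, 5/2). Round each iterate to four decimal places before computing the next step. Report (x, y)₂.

At (2, 5/2): F = (28.0000, -24.0000).
Jacobian J = [[10·x + 3·y + 1, 3·x - 2], [-6·x·y - 6·x + 3·y + 2, -3·x^2 + 3·x]].
At the point, J = [[28.5000, 4.0000], [-32.5000, -6.0000]] (det J = -41.0000).
Solving J·Δ = −F gives Δ = (-1.7561, 5.5122).
Then the next iterate is (x, y)₁ = (0.2439, 8.0122).
Round to (0.2439, 8.0122) and repeat: F = (-13.620537, 3.741995), J = [[27.4756, -1.2683], [12.848147, 0.553238]].
Δ = (0.0886, -8.8206), so (x, y)₂ = (0.3325, -0.8084).

(0.3325, -0.8084)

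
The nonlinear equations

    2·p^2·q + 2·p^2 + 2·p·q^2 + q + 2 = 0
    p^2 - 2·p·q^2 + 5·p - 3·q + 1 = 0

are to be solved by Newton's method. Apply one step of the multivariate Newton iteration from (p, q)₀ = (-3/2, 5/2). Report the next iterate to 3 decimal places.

(-1.081, 2.283)

At (-3/2, 5/2): F = (1.500, 7.000).
Jacobian J = [[4·p·q + 4·p + 2·q^2, 2·p^2 + 4·p·q + 1], [2·p - 2·q^2 + 5, -4·p·q - 3]].
At the point, J = [[-8.500, -9.500], [-10.500, 12.000]] (det J = -201.750).
Solving J·Δ = −F gives Δ = (0.419, -0.217).
Then the next iterate is (p, q)₁ = (-1.081, 2.283).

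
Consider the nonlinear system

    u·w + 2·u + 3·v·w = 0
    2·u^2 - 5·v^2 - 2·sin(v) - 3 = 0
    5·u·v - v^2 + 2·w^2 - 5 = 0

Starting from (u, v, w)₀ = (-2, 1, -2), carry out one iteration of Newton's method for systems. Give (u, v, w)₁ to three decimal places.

(-1.030, 0.148, -1.115)

At (-2, 1, -2): F = (-6.000, -1.68294, -8.000).
Jacobian J = [[w + 2, 3·w, u + 3·v], [4·u, -10·v - 2·cos(v), 0], [5·v, 5·u - 2·v, 4·w]].
At the point, J = [[0.000, -6.000, 1.000], [-8.000, -11.08060, 0.000], [5.000, -12.000, -8.000]] (det J = 535.40302).
Solving J·Δ = −F gives Δ = (0.970, -0.852, 0.885).
Then the next iterate is (u, v, w)₁ = (-1.030, 0.148, -1.115).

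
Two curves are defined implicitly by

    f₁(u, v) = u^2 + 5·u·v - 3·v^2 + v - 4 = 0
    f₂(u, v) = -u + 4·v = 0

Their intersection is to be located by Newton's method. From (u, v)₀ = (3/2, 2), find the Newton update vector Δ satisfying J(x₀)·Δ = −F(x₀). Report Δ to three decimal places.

(-0.737, -1.809)

At (3/2, 2): F = (3.250, 6.500).
Jacobian J = [[2·u + 5·v, 5·u - 6·v + 1], [-1, 4]].
At the point, J = [[13.000, -3.500], [-1.000, 4.000]] (det J = 48.500).
Solving J·Δ = −F gives Δ = (-0.737, -1.809).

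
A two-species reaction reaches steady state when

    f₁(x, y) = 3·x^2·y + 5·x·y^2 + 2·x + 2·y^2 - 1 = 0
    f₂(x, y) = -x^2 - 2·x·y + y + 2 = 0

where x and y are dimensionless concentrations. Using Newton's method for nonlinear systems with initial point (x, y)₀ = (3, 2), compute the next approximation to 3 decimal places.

(1.515, 1.570)

At (3, 2): F = (127.000, -17.000).
Jacobian J = [[6·x·y + 5·y^2 + 2, 3·x^2 + 10·x·y + 4·y], [-2·x - 2·y, -2·x + 1]].
At the point, J = [[58.000, 95.000], [-10.000, -5.000]] (det J = 660.000).
Solving J·Δ = −F gives Δ = (-1.485, -0.430).
Then the next iterate is (x, y)₁ = (1.515, 1.570).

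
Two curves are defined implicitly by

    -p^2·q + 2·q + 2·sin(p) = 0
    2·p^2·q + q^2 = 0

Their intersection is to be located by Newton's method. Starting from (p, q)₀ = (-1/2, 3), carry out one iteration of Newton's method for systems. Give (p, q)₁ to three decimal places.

(-0.730, 1.172)

At (-1/2, 3): F = (4.29115, 10.500).
Jacobian J = [[-2·p·q + 2·cos(p), -p^2 + 2], [4·p·q, 2·p^2 + 2·q]].
At the point, J = [[4.75517, 1.750], [-6.000, 6.500]] (det J = 41.40857).
Solving J·Δ = −F gives Δ = (-0.230, -1.828).
Then the next iterate is (p, q)₁ = (-0.730, 1.172).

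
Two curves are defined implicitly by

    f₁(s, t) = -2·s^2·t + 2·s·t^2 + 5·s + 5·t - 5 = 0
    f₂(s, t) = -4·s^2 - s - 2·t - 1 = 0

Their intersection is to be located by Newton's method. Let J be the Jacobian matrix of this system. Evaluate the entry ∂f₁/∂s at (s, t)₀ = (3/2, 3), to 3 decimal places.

5.000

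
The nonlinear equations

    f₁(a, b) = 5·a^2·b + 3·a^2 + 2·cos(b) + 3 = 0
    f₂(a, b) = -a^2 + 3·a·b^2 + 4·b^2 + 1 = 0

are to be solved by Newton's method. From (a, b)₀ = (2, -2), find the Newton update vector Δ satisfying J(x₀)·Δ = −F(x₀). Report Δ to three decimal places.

(-0.239, 0.877)

At (2, -2): F = (-25.83229, 37.000).
Jacobian J = [[10·a·b + 6·a, 5·a^2 - 2·sin(b)], [-2·a + 3·b^2, 6·a·b + 8·b]].
At the point, J = [[-28.000, 21.81859], [8.000, -40.000]] (det J = 945.45124).
Solving J·Δ = −F gives Δ = (-0.239, 0.877).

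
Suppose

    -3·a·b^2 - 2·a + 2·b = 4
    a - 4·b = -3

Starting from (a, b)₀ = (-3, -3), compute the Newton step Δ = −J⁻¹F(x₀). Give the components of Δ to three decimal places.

(-1.881, 2.530)

At (-3, -3): F = (77.000, 12.000).
Jacobian J = [[-3·b^2 - 2, -6·a·b + 2], [1, -4]].
At the point, J = [[-29.000, -52.000], [1.000, -4.000]] (det J = 168.000).
Solving J·Δ = −F gives Δ = (-1.881, 2.530).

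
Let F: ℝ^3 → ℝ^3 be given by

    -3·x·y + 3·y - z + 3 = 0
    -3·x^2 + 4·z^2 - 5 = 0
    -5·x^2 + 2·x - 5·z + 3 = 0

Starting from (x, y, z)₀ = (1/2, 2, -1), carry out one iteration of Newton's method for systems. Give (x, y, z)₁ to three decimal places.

At (1/2, 2, -1): F = (7.000, -1.750, 7.750).
Jacobian J = [[-3·y, -3·x + 3, -1], [-6·x, 0, 8·z], [-10·x + 2, 0, -5]].
At the point, J = [[-6.000, 1.500, -1.000], [-3.000, 0.000, -8.000], [-3.000, 0.000, -5.000]] (det J = 13.500).
Solving J·Δ = −F gives Δ = (7.861, 24.667, -3.167).
Then the next iterate is (x, y, z)₁ = (8.361, 26.667, -4.167).

(8.361, 26.667, -4.167)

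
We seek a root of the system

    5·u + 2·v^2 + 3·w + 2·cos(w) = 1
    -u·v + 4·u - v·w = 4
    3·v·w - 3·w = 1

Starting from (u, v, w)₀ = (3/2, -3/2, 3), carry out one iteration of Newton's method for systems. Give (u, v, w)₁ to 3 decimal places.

At (3/2, -3/2, 3): F = (18.02002, 8.750, -23.500).
Jacobian J = [[5, 4·v, -2·sin(w) + 3], [-v + 4, -u - w, -v], [0, 3·w, 3·v - 3]].
At the point, J = [[5.000, -6.000, 2.71776], [5.500, -4.500, 1.500], [0.000, 9.000, -7.500]] (det J = -11.72088).
Solving J·Δ = −F gives Δ = (9.323, 20.492, 21.457).
Then the next iterate is (u, v, w)₁ = (10.823, 18.992, 24.457).

(10.823, 18.992, 24.457)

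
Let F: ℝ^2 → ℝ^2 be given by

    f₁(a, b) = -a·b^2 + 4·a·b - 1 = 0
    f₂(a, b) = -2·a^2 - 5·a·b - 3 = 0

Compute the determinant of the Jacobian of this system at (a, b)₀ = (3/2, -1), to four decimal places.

J = [[-b^2 + 4·b, -2·a·b + 4·a], [-4·a - 5·b, -5·a]].
At the point, J = [[-5.0000, 9.0000], [-1.0000, -7.5000]].
det J = 46.5000.

46.5000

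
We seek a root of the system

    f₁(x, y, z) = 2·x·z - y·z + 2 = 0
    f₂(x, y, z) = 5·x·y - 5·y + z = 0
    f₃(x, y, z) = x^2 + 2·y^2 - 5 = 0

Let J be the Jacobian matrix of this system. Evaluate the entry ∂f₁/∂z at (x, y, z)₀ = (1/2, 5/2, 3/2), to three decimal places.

∂f₁/∂z = 2·x - y.
At (1/2, 5/2, 3/2) this is -1.500.

-1.500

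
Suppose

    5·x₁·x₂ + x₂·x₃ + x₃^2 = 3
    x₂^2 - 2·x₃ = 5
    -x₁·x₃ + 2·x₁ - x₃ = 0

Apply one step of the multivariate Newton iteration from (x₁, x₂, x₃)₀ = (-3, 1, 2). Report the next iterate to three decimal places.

At (-3, 1, 2): F = (-12.000, -8.000, -2.000).
Jacobian J = [[5·x₂, 5·x₁ + x₃, x₂ + 2·x₃], [0, 2·x₂, -2], [-x₃ + 2, 0, -x₁ - 1]].
At the point, J = [[5.000, -13.000, 5.000], [0.000, 2.000, -2.000], [0.000, 0.000, 2.000]] (det J = 20.000).
Solving J·Δ = −F gives Δ = (14.400, 5.000, 1.000).
Then the next iterate is (x₁, x₂, x₃)₁ = (11.400, 6.000, 3.000).

(11.400, 6.000, 3.000)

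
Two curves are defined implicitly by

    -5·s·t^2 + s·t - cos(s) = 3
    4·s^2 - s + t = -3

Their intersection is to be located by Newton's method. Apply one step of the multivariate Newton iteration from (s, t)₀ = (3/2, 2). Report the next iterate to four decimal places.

At (3/2, 2): F = (-30.070737, 12.5000).
Jacobian J = [[-5·t^2 + t + sin(s), -10·s·t + s], [8·s - 1, 1]].
At the point, J = [[-17.002505, -28.5000], [11.0000, 1.0000]] (det J = 296.497495).
Solving J·Δ = −F gives Δ = (-1.1001, -0.3988).
Then the next iterate is (s, t)₁ = (0.3999, 1.6012).

(0.3999, 1.6012)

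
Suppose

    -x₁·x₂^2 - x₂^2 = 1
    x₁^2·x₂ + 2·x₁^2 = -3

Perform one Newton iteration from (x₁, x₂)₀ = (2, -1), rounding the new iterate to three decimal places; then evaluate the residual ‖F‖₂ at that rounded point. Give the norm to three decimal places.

3.329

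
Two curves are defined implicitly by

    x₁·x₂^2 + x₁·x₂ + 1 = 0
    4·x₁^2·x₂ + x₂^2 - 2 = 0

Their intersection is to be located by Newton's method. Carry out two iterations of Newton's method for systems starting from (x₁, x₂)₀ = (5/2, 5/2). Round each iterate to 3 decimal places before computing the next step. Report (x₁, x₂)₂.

(1.702, 0.418)

At (5/2, 5/2): F = (22.875, 66.750).
Jacobian J = [[x₂^2 + x₂, 2·x₁·x₂ + x₁], [8·x₁·x₂, 4·x₁^2 + 2·x₂]].
At the point, J = [[8.750, 15.000], [50.000, 30.000]] (det J = -487.500).
Solving J·Δ = −F gives Δ = (-0.646, -1.148).
Then the next iterate is (x₁, x₂)₁ = (1.854, 1.352).
Round to (1.854, 1.352) and repeat: F = (6.89554, 18.41691), J = [[3.17990, 6.86722], [20.05286, 16.45326]].
Δ = (-0.152, -0.934), so (x₁, x₂)₂ = (1.702, 0.418).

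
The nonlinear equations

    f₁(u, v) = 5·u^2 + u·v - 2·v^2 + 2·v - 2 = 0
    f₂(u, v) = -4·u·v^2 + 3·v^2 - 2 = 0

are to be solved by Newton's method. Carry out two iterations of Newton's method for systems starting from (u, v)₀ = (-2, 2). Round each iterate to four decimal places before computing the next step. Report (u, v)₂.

(-0.7495, 0.9174)

At (-2, 2): F = (10.0000, 42.0000).
Jacobian J = [[10·u + v, u - 4·v + 2], [-4·v^2, -8·u·v + 6·v]].
At the point, J = [[-18.0000, -8.0000], [-16.0000, 44.0000]] (det J = -920.0000).
Solving J·Δ = −F gives Δ = (0.8435, -0.6478).
Then the next iterate is (u, v)₁ = (-1.1565, 1.3522).
Round to (-1.1565, 1.3522) and repeat: F = (2.171152, 11.943720), J = [[-10.2128, -4.5653], [-7.313779, 20.623754]].
Δ = (0.4070, -0.4348), so (u, v)₂ = (-0.7495, 0.9174).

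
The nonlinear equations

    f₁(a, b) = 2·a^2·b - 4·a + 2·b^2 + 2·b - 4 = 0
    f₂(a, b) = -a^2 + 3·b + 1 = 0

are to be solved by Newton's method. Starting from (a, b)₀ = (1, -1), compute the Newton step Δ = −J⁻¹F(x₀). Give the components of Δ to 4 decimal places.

At (1, -1): F = (-10.0000, -3.0000).
Jacobian J = [[4·a·b - 4, 2·a^2 + 4·b + 2], [-2·a, 3]].
At the point, J = [[-8.0000, 0.0000], [-2.0000, 3.0000]] (det J = -24.0000).
Solving J·Δ = −F gives Δ = (-1.2500, 0.1667).

(-1.2500, 0.1667)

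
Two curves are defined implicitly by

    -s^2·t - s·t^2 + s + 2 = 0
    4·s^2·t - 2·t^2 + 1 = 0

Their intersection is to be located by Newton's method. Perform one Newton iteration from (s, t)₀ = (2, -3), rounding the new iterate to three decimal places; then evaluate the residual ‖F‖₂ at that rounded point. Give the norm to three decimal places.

At (2, -3): F = (-2.000, -65.000).
Jacobian J = [[-2·s·t - t^2 + 1, -s^2 - 2·s·t], [8·s·t, 4·s^2 - 4·t]].
At the point, J = [[4.000, 8.000], [-48.000, 28.000]] (det J = 496.000).
Solving J·Δ = −F gives Δ = (-0.935, 0.718).
Then the next iterate is (s, t)₁ = (1.065, -2.282).
Re-evaluating at (1.065, -2.282): F = (0.10729, -19.76825), so ‖F‖₂ = 19.769.

19.769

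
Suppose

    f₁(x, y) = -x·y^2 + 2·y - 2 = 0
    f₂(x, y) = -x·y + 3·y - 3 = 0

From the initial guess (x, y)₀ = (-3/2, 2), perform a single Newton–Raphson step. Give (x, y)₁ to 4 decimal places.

(-7.5000, -2.0000)

At (-3/2, 2): F = (8.0000, 6.0000).
Jacobian J = [[-y^2, -2·x·y + 2], [-y, -x + 3]].
At the point, J = [[-4.0000, 8.0000], [-2.0000, 4.5000]] (det J = -2.0000).
Solving J·Δ = −F gives Δ = (-6.0000, -4.0000).
Then the next iterate is (x, y)₁ = (-7.5000, -2.0000).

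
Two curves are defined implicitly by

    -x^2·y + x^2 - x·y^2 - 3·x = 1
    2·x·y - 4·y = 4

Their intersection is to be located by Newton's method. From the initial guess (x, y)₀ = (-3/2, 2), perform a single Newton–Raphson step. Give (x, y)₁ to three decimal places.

At (-3/2, 2): F = (7.250, -18.000).
Jacobian J = [[-2·x·y + 2·x - y^2 - 3, -x^2 - 2·x·y], [2·y, 2·x - 4]].
At the point, J = [[-4.000, 3.750], [4.000, -7.000]] (det J = 13.000).
Solving J·Δ = −F gives Δ = (-1.288, -3.308).
Then the next iterate is (x, y)₁ = (-2.788, -1.308).

(-2.788, -1.308)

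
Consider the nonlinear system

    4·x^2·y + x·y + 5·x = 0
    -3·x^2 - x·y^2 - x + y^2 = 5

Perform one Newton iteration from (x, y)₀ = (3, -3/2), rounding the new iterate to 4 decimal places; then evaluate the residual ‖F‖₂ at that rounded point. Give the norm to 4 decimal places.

10.1513

At (3, -3/2): F = (-43.5000, -39.5000).
Jacobian J = [[8·x·y + y + 5, 4·x^2 + x], [-6·x - y^2 - 1, -2·x·y + 2·y]].
At the point, J = [[-32.5000, 39.0000], [-21.2500, 6.0000]] (det J = 633.7500).
Solving J·Δ = −F gives Δ = (-2.0189, -0.5671).
Then the next iterate is (x, y)₁ = (0.9811, -2.0671).
Re-evaluating at (0.9811, -2.0671): F = (-5.081340, -8.788014), so ‖F‖₂ = 10.1513.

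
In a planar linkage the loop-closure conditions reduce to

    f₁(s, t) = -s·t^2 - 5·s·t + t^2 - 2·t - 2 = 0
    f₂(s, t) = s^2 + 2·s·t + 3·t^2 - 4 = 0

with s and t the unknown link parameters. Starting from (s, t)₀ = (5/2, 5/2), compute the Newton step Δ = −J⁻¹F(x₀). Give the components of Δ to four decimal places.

(-1.3903, -0.9798)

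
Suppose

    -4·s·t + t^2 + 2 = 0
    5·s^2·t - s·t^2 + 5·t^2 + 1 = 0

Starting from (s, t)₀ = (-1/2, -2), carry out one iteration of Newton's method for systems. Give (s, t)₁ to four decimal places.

(-0.5032, -1.0130)

At (-1/2, -2): F = (2.0000, 20.5000).
Jacobian J = [[-4·t, -4·s + 2·t], [10·s·t - t^2, 5·s^2 - 2·s·t + 10·t]].
At the point, J = [[8.0000, -2.0000], [6.0000, -20.7500]] (det J = -154.0000).
Solving J·Δ = −F gives Δ = (-0.0032, 0.9870).
Then the next iterate is (s, t)₁ = (-0.5032, -1.0130).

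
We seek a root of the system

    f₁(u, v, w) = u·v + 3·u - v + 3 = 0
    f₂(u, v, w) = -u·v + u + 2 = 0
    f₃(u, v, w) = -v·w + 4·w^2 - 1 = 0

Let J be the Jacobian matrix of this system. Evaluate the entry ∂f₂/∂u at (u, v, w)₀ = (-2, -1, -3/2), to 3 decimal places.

∂f₂/∂u = -v + 1.
At (-2, -1, -3/2) this is 2.000.

2.000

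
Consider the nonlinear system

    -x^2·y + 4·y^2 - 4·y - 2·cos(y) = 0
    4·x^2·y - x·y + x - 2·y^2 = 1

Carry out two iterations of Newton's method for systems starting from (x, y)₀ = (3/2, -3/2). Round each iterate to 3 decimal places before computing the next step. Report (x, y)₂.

(0.866, -0.393)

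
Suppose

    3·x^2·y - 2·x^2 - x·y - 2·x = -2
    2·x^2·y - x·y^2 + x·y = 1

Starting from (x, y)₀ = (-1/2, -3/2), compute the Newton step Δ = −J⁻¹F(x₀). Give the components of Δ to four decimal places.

(-0.1357, 0.1512)

At (-1/2, -3/2): F = (0.6250, 0.1250).
Jacobian J = [[6·x·y - 4·x - y - 2, 3·x^2 - x], [4·x·y - y^2 + y, 2·x^2 - 2·x·y + x]].
At the point, J = [[6.0000, 1.2500], [-0.7500, -1.5000]] (det J = -8.0625).
Solving J·Δ = −F gives Δ = (-0.1357, 0.1512).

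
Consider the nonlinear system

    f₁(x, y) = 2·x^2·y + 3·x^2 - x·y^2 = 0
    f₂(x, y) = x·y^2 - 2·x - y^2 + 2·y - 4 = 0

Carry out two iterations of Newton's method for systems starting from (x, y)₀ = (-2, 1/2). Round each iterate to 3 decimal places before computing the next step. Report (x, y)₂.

(-0.049, 1.173)

At (-2, 1/2): F = (16.500, 0.250).
Jacobian J = [[4·x·y + 6·x - y^2, 2·x^2 - 2·x·y], [y^2 - 2, 2·x·y - 2·y + 2]].
At the point, J = [[-16.250, 10.000], [-1.750, -1.000]] (det J = 33.750).
Solving J·Δ = −F gives Δ = (0.563, -0.735).
Then the next iterate is (x, y)₁ = (-1.437, -0.235).
Round to (-1.437, -0.235) and repeat: F = (5.30373, -1.73058), J = [[-7.32644, 3.45455], [-1.94477, 3.14539]].
Δ = (1.388, 1.408), so (x, y)₂ = (-0.049, 1.173).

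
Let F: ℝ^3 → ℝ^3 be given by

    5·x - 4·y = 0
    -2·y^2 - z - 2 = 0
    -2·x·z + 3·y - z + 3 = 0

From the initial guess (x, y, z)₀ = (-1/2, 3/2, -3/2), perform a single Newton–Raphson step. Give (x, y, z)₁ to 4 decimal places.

At (-1/2, 3/2, -3/2): F = (-8.5000, -5.0000, 7.5000).
Jacobian J = [[5, -4, 0], [0, -4·y, -1], [-2·z, 3, -2·x - 1]].
At the point, J = [[5.0000, -4.0000, 0.0000], [0.0000, -6.0000, -1.0000], [3.0000, 3.0000, 0.0000]] (det J = 27.0000).
Solving J·Δ = −F gives Δ = (-0.1667, -2.3333, 9.0000).
Then the next iterate is (x, y, z)₁ = (-0.6667, -0.8333, 7.5000).

(-0.6667, -0.8333, 7.5000)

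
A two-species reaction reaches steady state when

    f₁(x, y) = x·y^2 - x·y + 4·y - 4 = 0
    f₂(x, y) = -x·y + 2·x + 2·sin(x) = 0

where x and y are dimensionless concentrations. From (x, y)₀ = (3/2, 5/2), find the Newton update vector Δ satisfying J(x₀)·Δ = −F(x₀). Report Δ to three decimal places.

(-14.653, 4.332)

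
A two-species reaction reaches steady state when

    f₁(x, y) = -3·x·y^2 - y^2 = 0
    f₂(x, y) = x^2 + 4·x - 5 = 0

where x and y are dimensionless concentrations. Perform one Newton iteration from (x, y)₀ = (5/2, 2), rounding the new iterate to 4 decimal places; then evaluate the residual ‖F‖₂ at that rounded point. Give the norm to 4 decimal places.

9.9890

At (5/2, 2): F = (-34.0000, 11.2500).
Jacobian J = [[-3·y^2, -6·x·y - 2·y], [2·x + 4, 0]].
At the point, J = [[-12.0000, -34.0000], [9.0000, 0.0000]] (det J = 306.0000).
Solving J·Δ = −F gives Δ = (-1.2500, -0.5588).
Then the next iterate is (x, y)₁ = (1.2500, 1.4412).
Re-evaluating at (1.2500, 1.4412): F = (-9.866023, 1.5625), so ‖F‖₂ = 9.9890.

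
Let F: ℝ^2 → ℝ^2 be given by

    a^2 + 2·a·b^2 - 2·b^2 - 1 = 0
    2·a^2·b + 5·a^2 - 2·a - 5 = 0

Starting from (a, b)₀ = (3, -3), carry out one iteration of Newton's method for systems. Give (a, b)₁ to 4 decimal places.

At (3, -3): F = (44.0000, -20.0000).
Jacobian J = [[2·a + 2·b^2, 4·a·b - 4·b], [4·a·b + 10·a - 2, 2·a^2]].
At the point, J = [[24.0000, -24.0000], [-8.0000, 18.0000]] (det J = 240.0000).
Solving J·Δ = −F gives Δ = (-1.3000, 0.5333).
Then the next iterate is (a, b)₁ = (1.7000, -2.4667).

(1.7000, -2.4667)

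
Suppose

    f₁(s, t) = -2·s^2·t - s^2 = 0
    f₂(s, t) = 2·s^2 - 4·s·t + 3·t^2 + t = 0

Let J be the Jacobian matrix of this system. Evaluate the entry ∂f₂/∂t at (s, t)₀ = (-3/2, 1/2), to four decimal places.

∂f₂/∂t = -4·s + 6·t + 1.
At (-3/2, 1/2) this is 10.0000.

10.0000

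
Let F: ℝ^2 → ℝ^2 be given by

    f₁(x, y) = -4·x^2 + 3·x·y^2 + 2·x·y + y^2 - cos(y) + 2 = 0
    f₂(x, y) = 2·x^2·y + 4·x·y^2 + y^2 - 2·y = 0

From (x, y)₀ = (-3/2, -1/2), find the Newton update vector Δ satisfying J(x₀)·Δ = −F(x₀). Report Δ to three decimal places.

At (-3/2, -1/2): F = (-7.25258, -2.500).
Jacobian J = [[-8·x + 3·y^2 + 2·y, 6·x·y + 2·x + 2·y + sin(y)], [4·x·y + 4·y^2, 2·x^2 + 8·x·y + 2·y - 2]].
At the point, J = [[11.750, 0.02057], [4.000, 7.500]] (det J = 88.04270).
Solving J·Δ = −F gives Δ = (0.617, 0.004).

(0.617, 0.004)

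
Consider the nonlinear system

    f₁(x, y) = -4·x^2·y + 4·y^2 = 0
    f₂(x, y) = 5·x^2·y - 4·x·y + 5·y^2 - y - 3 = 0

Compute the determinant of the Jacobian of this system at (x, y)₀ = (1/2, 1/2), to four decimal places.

-8.0000

J = [[-8·x·y, -4·x^2 + 8·y], [10·x·y - 4·y, 5·x^2 - 4·x + 10·y - 1]].
At the point, J = [[-2.0000, 3.0000], [0.5000, 3.2500]].
det J = -8.0000.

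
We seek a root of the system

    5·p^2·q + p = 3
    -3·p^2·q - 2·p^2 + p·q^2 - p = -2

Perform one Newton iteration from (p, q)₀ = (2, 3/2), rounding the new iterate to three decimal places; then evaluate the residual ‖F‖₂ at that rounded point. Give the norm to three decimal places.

At (2, 3/2): F = (29.000, -21.500).
Jacobian J = [[10·p·q + 1, 5·p^2], [-6·p·q - 4·p + q^2 - 1, -3·p^2 + 2·p·q]].
At the point, J = [[31.000, 20.000], [-24.750, -6.000]] (det J = 309.000).
Solving J·Δ = −F gives Δ = (-0.828, -0.166).
Then the next iterate is (p, q)₁ = (1.172, 1.334).
Re-evaluating at (1.172, 1.334): F = (7.33381, -5.33061), so ‖F‖₂ = 9.066.

9.066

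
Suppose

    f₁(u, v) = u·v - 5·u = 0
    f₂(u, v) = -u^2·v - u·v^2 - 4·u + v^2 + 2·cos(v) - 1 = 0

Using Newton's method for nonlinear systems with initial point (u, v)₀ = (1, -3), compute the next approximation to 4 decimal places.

At (1, -3): F = (-8.0000, -3.979985).
Jacobian J = [[v - 5, u], [-2·u·v - v^2 - 4, -u^2 - 2·u·v + 2·v - 2·sin(v)]].
At the point, J = [[-8.0000, 1.0000], [-7.0000, -0.717760]] (det J = 12.742080).
Solving J·Δ = −F gives Δ = (-0.7630, 1.8961).
Then the next iterate is (u, v)₁ = (0.2370, -1.1039).

(0.2370, -1.1039)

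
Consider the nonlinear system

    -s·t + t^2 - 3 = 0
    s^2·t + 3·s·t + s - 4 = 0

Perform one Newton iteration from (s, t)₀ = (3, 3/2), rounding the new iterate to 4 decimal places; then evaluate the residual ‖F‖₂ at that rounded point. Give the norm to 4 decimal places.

At (3, 3/2): F = (-5.2500, 26.0000).
Jacobian J = [[-t, -s + 2·t], [2·s·t + 3·t + 1, s^2 + 3·s]].
At the point, J = [[-1.5000, 0.0000], [14.5000, 18.0000]] (det J = -27.0000).
Solving J·Δ = −F gives Δ = (-3.5000, 1.3750).
Then the next iterate is (s, t)₁ = (-0.5000, 2.8750).
Re-evaluating at (-0.5000, 2.8750): F = (6.703125, -8.093750), so ‖F‖₂ = 10.5091.

10.5091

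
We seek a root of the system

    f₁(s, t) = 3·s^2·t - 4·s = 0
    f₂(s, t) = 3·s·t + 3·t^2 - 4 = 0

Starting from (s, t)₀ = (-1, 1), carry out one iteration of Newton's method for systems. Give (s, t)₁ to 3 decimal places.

At (-1, 1): F = (7.000, -4.000).
Jacobian J = [[6·s·t - 4, 3·s^2], [3·t, 3·s + 6·t]].
At the point, J = [[-10.000, 3.000], [3.000, 3.000]] (det J = -39.000).
Solving J·Δ = −F gives Δ = (0.846, 0.487).
Then the next iterate is (s, t)₁ = (-0.154, 1.487).

(-0.154, 1.487)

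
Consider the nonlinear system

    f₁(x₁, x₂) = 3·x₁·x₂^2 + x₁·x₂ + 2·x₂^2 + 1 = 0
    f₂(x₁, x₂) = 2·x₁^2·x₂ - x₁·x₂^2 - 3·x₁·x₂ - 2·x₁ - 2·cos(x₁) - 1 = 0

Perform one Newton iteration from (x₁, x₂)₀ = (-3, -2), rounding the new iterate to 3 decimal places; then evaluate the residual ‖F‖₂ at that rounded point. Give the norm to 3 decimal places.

12.166

At (-3, -2): F = (-21.000, -35.02002).
Jacobian J = [[3·x₂^2 + x₂, 6·x₁·x₂ + x₁ + 4·x₂], [4·x₁·x₂ - x₂^2 - 3·x₂ + 2·sin(x₁) - 2, 2·x₁^2 - 2·x₁·x₂ - 3·x₁]].
At the point, J = [[10.000, 25.000], [23.71776, 15.000]] (det J = -442.94400).
Solving J·Δ = −F gives Δ = (1.265, 0.334).
Then the next iterate is (x₁, x₂)₁ = (-1.735, -1.666).
Re-evaluating at (-1.735, -1.666): F = (-5.00515, -11.08908), so ‖F‖₂ = 12.166.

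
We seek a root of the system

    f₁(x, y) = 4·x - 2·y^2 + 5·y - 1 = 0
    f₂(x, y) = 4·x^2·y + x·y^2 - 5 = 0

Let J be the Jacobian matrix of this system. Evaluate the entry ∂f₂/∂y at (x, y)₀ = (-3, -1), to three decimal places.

∂f₂/∂y = 4·x^2 + 2·x·y.
At (-3, -1) this is 42.000.

42.000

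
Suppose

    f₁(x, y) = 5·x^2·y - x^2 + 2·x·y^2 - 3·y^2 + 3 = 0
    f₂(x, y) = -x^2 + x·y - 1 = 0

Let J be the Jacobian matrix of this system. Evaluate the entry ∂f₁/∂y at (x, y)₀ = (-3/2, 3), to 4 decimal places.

-24.7500

∂f₁/∂y = 5·x^2 + 4·x·y - 6·y.
At (-3/2, 3) this is -24.7500.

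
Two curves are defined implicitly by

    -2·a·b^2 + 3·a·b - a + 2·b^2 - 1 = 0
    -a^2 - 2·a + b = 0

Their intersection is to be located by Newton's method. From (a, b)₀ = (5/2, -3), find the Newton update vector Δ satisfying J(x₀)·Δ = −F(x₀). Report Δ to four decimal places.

At (5/2, -3): F = (-53.0000, -14.2500).
Jacobian J = [[-2·b^2 + 3·b - 1, -4·a·b + 3·a + 4·b], [-2·a - 2, 1]].
At the point, J = [[-28.0000, 25.5000], [-7.0000, 1.0000]] (det J = 150.5000).
Solving J·Δ = −F gives Δ = (-2.0623, -0.1860).

(-2.0623, -0.1860)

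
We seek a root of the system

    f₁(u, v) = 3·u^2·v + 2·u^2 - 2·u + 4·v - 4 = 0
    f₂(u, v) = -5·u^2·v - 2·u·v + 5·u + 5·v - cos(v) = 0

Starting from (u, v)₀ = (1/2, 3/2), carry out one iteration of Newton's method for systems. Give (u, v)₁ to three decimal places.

(0.995, 0.478)

At (1/2, 3/2): F = (2.625, 6.55426).
Jacobian J = [[6·u·v + 4·u - 2, 3·u^2 + 4], [-10·u·v - 2·v + 5, -5·u^2 - 2·u + sin(v) + 5]].
At the point, J = [[4.500, 4.750], [-5.500, 3.74749]] (det J = 42.98873).
Solving J·Δ = −F gives Δ = (0.495, -1.022).
Then the next iterate is (u, v)₁ = (0.995, 0.478).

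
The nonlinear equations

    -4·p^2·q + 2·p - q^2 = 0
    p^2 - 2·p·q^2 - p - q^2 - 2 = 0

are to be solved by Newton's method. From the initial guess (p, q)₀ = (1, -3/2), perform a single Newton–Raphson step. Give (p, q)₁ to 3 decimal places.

At (1, -3/2): F = (5.750, -8.750).
Jacobian J = [[-8·p·q + 2, -4·p^2 - 2·q], [2·p - 2·q^2 - 1, -4·p·q - 2·q]].
At the point, J = [[14.000, -1.000], [-3.500, 9.000]] (det J = 122.500).
Solving J·Δ = −F gives Δ = (-0.351, 0.836).
Then the next iterate is (p, q)₁ = (0.649, -0.664).

(0.649, -0.664)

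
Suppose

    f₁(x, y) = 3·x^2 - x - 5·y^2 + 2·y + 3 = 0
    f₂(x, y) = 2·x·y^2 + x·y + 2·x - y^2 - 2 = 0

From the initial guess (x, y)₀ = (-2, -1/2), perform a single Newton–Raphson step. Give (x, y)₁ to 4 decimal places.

(-0.3396, 0.4764)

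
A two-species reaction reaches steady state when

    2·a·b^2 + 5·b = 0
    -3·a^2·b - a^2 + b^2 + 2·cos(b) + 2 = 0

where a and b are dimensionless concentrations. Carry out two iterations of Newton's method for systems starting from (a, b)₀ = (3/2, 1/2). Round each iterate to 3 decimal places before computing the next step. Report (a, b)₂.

(1.952, 0.003)

At (3/2, 1/2): F = (3.250, -1.61983).
Jacobian J = [[2·b^2, 4·a·b + 5], [-6·a·b - 2·a, -3·a^2 + 2·b - 2·sin(b)]].
At the point, J = [[0.500, 8.000], [-7.500, -6.70885]] (det J = 56.64557).
Solving J·Δ = −F gives Δ = (0.156, -0.416).
Then the next iterate is (a, b)₁ = (1.656, 0.084).
Round to (1.656, 0.084) and repeat: F = (0.44337, 0.56660), J = [[0.01411, 5.55642], [-4.14662, -8.22681]].
Δ = (0.296, -0.081), so (a, b)₂ = (1.952, 0.003).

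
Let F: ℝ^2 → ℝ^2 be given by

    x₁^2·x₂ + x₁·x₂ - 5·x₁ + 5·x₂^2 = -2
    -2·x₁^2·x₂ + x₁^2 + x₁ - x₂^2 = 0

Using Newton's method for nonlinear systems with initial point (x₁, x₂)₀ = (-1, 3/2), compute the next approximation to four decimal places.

(-1.2941, 0.1559)

At (-1, 3/2): F = (18.2500, -5.2500).
Jacobian J = [[2·x₁·x₂ + x₂ - 5, x₁^2 + x₁ + 10·x₂], [-4·x₁·x₂ + 2·x₁ + 1, -2·x₁^2 - 2·x₂]].
At the point, J = [[-6.5000, 15.0000], [5.0000, -5.0000]] (det J = -42.5000).
Solving J·Δ = −F gives Δ = (-0.2941, -1.3441).
Then the next iterate is (x₁, x₂)₁ = (-1.2941, 0.1559).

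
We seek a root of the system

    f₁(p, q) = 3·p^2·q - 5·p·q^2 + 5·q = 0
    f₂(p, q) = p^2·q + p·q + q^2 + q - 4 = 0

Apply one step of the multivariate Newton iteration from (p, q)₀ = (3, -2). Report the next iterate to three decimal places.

(1.372, -1.643)

At (3, -2): F = (-124.000, -26.000).
Jacobian J = [[6·p·q - 5·q^2, 3·p^2 - 10·p·q + 5], [2·p·q + q, p^2 + p + 2·q + 1]].
At the point, J = [[-56.000, 92.000], [-14.000, 9.000]] (det J = 784.000).
Solving J·Δ = −F gives Δ = (-1.628, 0.357).
Then the next iterate is (p, q)₁ = (1.372, -1.643).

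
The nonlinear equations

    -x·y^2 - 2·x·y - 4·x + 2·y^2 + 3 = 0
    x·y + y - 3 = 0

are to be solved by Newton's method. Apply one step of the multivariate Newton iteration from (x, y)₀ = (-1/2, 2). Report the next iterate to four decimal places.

(0.5893, 1.6429)

At (-1/2, 2): F = (17.0000, -2.0000).
Jacobian J = [[-y^2 - 2·y - 4, -2·x·y - 2·x + 4·y], [y, x + 1]].
At the point, J = [[-12.0000, 11.0000], [2.0000, 0.5000]] (det J = -28.0000).
Solving J·Δ = −F gives Δ = (1.0893, -0.3571).
Then the next iterate is (x, y)₁ = (0.5893, 1.6429).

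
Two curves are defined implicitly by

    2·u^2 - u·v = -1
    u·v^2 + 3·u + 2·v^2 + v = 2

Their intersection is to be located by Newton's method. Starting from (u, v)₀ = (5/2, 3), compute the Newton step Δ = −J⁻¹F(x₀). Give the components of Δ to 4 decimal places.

(-1.2854, -1.1991)

At (5/2, 3): F = (6.0000, 49.0000).
Jacobian J = [[4·u - v, -u], [v^2 + 3, 2·u·v + 4·v + 1]].
At the point, J = [[7.0000, -2.5000], [12.0000, 28.0000]] (det J = 226.0000).
Solving J·Δ = −F gives Δ = (-1.2854, -1.1991).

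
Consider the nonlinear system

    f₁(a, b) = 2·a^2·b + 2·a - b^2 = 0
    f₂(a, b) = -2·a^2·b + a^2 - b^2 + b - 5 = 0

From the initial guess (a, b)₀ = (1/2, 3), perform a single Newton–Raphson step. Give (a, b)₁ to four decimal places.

(0.0577, 1.1748)

At (1/2, 3): F = (-6.5000, -12.2500).
Jacobian J = [[4·a·b + 2, 2·a^2 - 2·b], [-4·a·b + 2·a, -2·a^2 - 2·b + 1]].
At the point, J = [[8.0000, -5.5000], [-5.0000, -5.5000]] (det J = -71.5000).
Solving J·Δ = −F gives Δ = (-0.4423, -1.8252).
Then the next iterate is (a, b)₁ = (0.0577, 1.1748).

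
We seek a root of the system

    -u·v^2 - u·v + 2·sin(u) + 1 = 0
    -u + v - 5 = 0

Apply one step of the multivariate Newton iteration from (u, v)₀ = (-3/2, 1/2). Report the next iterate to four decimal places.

(-5.3177, -0.3177)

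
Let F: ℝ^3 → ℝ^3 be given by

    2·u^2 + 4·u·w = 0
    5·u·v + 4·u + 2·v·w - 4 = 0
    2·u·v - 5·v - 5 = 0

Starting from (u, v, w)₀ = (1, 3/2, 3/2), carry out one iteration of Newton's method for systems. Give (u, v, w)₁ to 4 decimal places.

At (1, 3/2, 3/2): F = (8.0000, 12.0000, -9.5000).
Jacobian J = [[4·u + 4·w, 0, 4·u], [5·v + 4, 5·u + 2·w, 2·v], [2·v, 2·u - 5, 0]].
At the point, J = [[10.0000, 0.0000, 4.0000], [11.5000, 8.0000, 3.0000], [3.0000, -3.0000, 0.0000]] (det J = -144.0000).
Solving J·Δ = −F gives Δ = (1.6111, -1.5556, -6.0278).
Then the next iterate is (u, v, w)₁ = (2.6111, -0.0556, -4.5278).

(2.6111, -0.0556, -4.5278)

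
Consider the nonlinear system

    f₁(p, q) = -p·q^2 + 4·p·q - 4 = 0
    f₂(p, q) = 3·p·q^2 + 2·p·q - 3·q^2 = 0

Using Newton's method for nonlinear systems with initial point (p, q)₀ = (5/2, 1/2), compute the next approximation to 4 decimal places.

(9.2500, -1.1250)

At (5/2, 1/2): F = (0.3750, 3.6250).
Jacobian J = [[-q^2 + 4·q, -2·p·q + 4·p], [3·q^2 + 2·q, 6·p·q + 2·p - 6·q]].
At the point, J = [[1.7500, 7.5000], [1.7500, 9.5000]] (det J = 3.5000).
Solving J·Δ = −F gives Δ = (6.7500, -1.6250).
Then the next iterate is (p, q)₁ = (9.2500, -1.1250).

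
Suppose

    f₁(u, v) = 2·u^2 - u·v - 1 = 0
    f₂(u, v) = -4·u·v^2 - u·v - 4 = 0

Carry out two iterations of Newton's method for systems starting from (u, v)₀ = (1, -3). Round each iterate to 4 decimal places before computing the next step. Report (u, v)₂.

At (1, -3): F = (4.0000, -37.0000).
Jacobian J = [[4·u - v, -u], [-4·v^2 - v, -8·u·v - u]].
At the point, J = [[7.0000, -1.0000], [-33.0000, 23.0000]] (det J = 128.0000).
Solving J·Δ = −F gives Δ = (-0.4297, 0.9922).
Then the next iterate is (u, v)₁ = (0.5703, -2.0078).
Round to (0.5703, -2.0078) and repeat: F = (0.795533, -12.051064), J = [[4.2890, -0.5703], [-14.117243, 8.590087]].
Δ = (0.0014, 1.4051), so (u, v)₂ = (0.5717, -0.6027).

(0.5717, -0.6027)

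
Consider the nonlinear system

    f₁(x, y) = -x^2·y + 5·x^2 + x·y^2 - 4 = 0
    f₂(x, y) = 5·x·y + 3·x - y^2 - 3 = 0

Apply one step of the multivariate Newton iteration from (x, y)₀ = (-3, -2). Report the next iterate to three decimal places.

At (-3, -2): F = (47.000, 14.000).
Jacobian J = [[-2·x·y + 10·x + y^2, -x^2 + 2·x·y], [5·y + 3, 5·x - 2·y]].
At the point, J = [[-38.000, 3.000], [-7.000, -11.000]] (det J = 439.000).
Solving J·Δ = −F gives Δ = (1.273, 0.462).
Then the next iterate is (x, y)₁ = (-1.727, -1.538).

(-1.727, -1.538)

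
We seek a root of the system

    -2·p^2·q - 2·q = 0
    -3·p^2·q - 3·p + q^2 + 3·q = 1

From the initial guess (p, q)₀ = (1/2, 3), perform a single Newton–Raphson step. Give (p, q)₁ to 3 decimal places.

(0.138, 0.868)

At (1/2, 3): F = (-7.500, 13.250).
Jacobian J = [[-4·p·q, -2·p^2 - 2], [-6·p·q - 3, -3·p^2 + 2·q + 3]].
At the point, J = [[-6.000, -2.500], [-12.000, 8.250]] (det J = -79.500).
Solving J·Δ = −F gives Δ = (-0.362, -2.132).
Then the next iterate is (p, q)₁ = (0.138, 0.868).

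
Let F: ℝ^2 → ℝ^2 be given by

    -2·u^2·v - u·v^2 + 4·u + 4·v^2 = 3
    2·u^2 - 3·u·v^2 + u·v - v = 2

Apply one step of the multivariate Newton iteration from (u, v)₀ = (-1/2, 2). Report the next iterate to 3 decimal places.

(-0.622, 1.342)

At (-1/2, 2): F = (12.000, 1.500).
Jacobian J = [[-4·u·v - v^2 + 4, -2·u^2 - 2·u·v + 8·v], [4·u - 3·v^2 + v, -6·u·v + u - 1]].
At the point, J = [[4.000, 17.500], [-12.000, 4.500]] (det J = 228.000).
Solving J·Δ = −F gives Δ = (-0.122, -0.658).
Then the next iterate is (u, v)₁ = (-0.622, 1.342).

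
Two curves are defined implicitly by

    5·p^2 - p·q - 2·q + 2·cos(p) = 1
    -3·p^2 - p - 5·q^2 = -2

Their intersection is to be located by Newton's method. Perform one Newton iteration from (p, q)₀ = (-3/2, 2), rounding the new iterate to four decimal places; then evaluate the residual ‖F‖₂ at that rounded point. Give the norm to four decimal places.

5.9502

At (-3/2, 2): F = (9.391474, -23.2500).
Jacobian J = [[10·p - q - 2·sin(p), -p - 2], [-6·p - 1, -10·q]].
At the point, J = [[-15.005010, -0.5000], [8.0000, -20.0000]] (det J = 304.100201).
Solving J·Δ = −F gives Δ = (0.6559, -0.9001).
Then the next iterate is (p, q)₁ = (-0.8441, 1.0999).
Re-evaluating at (-0.8441, 1.0999): F = (2.619958, -5.342314), so ‖F‖₂ = 5.9502.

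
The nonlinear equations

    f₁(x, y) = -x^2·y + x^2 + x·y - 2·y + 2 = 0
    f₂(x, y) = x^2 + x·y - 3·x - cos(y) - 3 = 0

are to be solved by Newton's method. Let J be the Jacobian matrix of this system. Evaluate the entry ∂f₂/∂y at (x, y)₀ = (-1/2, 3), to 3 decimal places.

∂f₂/∂y = x + sin(y).
At (-1/2, 3) this is -0.359.

-0.359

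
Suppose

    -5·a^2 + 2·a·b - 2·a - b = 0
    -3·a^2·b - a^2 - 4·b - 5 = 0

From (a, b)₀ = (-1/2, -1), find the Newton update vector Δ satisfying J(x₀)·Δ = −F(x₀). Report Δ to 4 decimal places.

(-1.0643, 0.3429)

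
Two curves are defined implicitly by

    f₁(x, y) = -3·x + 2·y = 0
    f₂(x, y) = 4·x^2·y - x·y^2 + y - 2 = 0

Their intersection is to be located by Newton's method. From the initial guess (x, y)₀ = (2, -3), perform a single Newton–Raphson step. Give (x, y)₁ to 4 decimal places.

At (2, -3): F = (-12.0000, -71.0000).
Jacobian J = [[-3, 2], [8·x·y - y^2, 4·x^2 - 2·x·y + 1]].
At the point, J = [[-3.0000, 2.0000], [-57.0000, 29.0000]] (det J = 27.0000).
Solving J·Δ = −F gives Δ = (7.6296, 17.4444).
Then the next iterate is (x, y)₁ = (9.6296, 14.4444).

(9.6296, 14.4444)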